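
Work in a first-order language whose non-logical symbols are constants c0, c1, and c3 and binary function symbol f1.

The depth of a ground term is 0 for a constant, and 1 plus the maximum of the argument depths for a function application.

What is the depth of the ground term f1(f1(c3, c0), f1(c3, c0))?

depth(f1(c3, c0)) = 1 + max(0, 0) = 1
depth(f1(f1(c3, c0), f1(c3, c0))) = 1 + max(1, 1) = 2

2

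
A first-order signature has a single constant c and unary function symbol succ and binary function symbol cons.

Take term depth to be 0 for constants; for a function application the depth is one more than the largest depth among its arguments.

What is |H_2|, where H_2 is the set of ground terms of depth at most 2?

Write N_k for the number of ground terms of depth ≤ k. A term of depth ≤ k is either a constant or a function symbol applied to arguments of depth ≤ k−1, so N_k = 1 + N_{k-1} + N_{k-1}^2.
N_0 = 1
N_1 = 1 + 1 + 1^2 = 3
N_2 = 1 + 3 + 3^2 = 13

13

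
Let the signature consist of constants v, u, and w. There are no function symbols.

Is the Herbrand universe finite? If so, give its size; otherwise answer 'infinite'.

3

There are no function symbols, so every ground term is one of the 3 constants.
The Herbrand universe is {v, u, w}, which is finite with 3 elements.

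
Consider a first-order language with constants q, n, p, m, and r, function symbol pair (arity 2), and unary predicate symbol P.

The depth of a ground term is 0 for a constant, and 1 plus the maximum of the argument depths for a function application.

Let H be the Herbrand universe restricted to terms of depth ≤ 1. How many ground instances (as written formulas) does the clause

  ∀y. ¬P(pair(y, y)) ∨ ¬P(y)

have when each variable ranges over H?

Ground terms of depth ≤ 1:
  Let N_k = |{terms of depth ≤ k}|. Then N_0 = 5 and N_k = 5 + N_{k-1}^2 for k ≥ 1 (one summand per function symbol, arity giving the exponent).
  N_0 = 5
  N_1 = 5 + 5^2 = 30
So there are 30 ground terms available for substitution.
The variable y ranges independently over the available ground terms, and distinct assignments produce distinct instances.
Number of ground instances = 30.

30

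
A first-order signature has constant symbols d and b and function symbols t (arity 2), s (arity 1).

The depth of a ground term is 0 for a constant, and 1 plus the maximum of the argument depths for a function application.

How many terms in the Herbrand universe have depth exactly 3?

Let N_k = |{terms of depth ≤ k}|. Then N_0 = 2 and N_k = 2 + N_{k-1}^2 + N_{k-1} for k ≥ 1 (one summand per function symbol, arity giving the exponent).
N_0 = 2
N_1 = 2 + 2^2 + 2 = 8
N_2 = 2 + 8^2 + 8 = 74
N_3 = 2 + 74^2 + 74 = 5552
Terms of depth exactly 3: N_3 − N_2 = 5552 − 74 = 5478.

5478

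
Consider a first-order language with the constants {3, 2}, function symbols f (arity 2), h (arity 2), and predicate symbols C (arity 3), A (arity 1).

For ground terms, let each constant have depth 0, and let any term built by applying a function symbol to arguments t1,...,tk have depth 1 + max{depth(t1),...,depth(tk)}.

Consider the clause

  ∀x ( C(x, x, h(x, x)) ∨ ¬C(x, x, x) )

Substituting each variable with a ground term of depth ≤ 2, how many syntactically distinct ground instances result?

202

Ground terms of depth ≤ 2:
  Count level by level. With function symbols f/2, h/2, the terms of depth ≤ k are the 2 constants together with each function applied to depth-≤(k−1) tuples, so N_k = 2 + N_{k-1}^2 + N_{k-1}^2.
  N_0 = 2
  N_1 = 2 + 2^2 + 2^2 = 10
  N_2 = 2 + 10^2 + 10^2 = 202
So there are 202 ground terms available for substitution.
There is 1 variable to instantiate (x),  occurring in at least one literal, so different choices give different ground instances.
Number of ground instances = 202.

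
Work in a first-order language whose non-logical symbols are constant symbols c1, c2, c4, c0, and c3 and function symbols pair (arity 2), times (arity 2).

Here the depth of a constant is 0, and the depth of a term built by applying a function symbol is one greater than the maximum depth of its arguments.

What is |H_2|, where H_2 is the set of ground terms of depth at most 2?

6055

Count level by level. With function symbols pair/2, times/2, the terms of depth ≤ k are the 5 constants together with each function applied to depth-≤(k−1) tuples, so N_k = 5 + N_{k-1}^2 + N_{k-1}^2.
N_0 = 5
N_1 = 5 + 5^2 + 5^2 = 55
N_2 = 5 + 55^2 + 55^2 = 6055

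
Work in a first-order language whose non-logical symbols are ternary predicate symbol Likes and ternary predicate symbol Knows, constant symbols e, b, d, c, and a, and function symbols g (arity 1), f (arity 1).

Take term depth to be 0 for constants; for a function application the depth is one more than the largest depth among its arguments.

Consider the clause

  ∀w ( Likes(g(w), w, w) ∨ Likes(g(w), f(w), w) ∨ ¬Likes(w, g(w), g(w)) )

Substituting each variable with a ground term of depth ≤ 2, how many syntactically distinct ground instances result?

35

Ground terms of depth ≤ 2:
  Let N_k = |{terms of depth ≤ k}|. Then N_0 = 5 and N_k = 5 + N_{k-1} + N_{k-1} for k ≥ 1 (one summand per function symbol, arity giving the exponent).
  N_0 = 5
  N_1 = 5 + 5 + 5 = 15
  N_2 = 5 + 15 + 15 = 35
So there are 35 ground terms available for substitution.
The variable w ranges independently over the available ground terms, and distinct assignments produce distinct instances.
Number of ground instances = 35.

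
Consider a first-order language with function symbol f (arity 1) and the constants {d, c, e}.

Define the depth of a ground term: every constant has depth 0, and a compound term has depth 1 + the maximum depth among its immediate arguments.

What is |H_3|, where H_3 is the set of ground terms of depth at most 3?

Let N_k = |{terms of depth ≤ k}|. Then N_0 = 3 and N_k = 3 + N_{k-1} for k ≥ 1 (one summand per function symbol, arity giving the exponent).
N_0 = 3
N_1 = 3 + 3 = 6
N_2 = 3 + 6 = 9
N_3 = 3 + 9 = 12
Explicitly: d, c, e, f(d), f(c), f(e), f(f(d)), f(f(c)), f(f(e)), f(f(f(d))), f(f(f(c))), f(f(f(e))).

12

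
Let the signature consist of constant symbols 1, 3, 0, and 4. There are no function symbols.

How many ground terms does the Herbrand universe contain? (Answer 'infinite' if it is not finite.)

4

There are no function symbols, so every ground term is one of the 4 constants.
The Herbrand universe is {1, 3, 0, 4}, which is finite with 4 elements.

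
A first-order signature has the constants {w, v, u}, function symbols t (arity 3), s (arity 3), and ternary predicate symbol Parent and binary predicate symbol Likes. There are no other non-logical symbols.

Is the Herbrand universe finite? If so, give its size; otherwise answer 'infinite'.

infinite

The signature has at least one function symbol (t, arity 3) and at least one constant (w).
Iterating t gives infinitely many distinct ground terms: w, t(w, w, w), t(t(w, w, w), t(w, w, w), t(w, w, w)), ...
So the Herbrand universe is infinite.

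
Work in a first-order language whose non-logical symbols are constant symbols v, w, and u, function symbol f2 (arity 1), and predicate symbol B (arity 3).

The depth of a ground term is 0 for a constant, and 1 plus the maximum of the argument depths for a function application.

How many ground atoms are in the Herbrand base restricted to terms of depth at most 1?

216

First count ground terms of depth ≤ 1.
If N_k denotes the number of depth-≤k ground terms, the 3 constants give N_0 = 3, and each function symbol of arity r contributes N_{k-1}^r new terms at level k: N_k = 3 + N_{k-1}.
N_0 = 3
N_1 = 3 + 3 = 6
Explicitly: v, w, u, f2(v), f2(w), f2(u).
So |H| = 6.
A ground atom is a predicate applied to a tuple of terms from H, so the count is the sum over predicates of |H|^arity:
  B: 6^3 = 216
Total ground atoms: 216.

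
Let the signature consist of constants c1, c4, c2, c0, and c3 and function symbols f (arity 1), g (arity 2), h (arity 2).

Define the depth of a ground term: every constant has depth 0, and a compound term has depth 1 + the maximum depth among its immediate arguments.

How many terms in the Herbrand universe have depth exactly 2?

Let N_k count ground terms of depth at most k. Each non-constant term of depth ≤ k is some function symbol applied to depth-≤(k−1) arguments, giving N_k = 5 + N_{k-1} + N_{k-1}^2 + N_{k-1}^2.
N_0 = 5
N_1 = 5 + 5 + 5^2 + 5^2 = 60
N_2 = 5 + 60 + 60^2 + 60^2 = 7265
Terms of depth exactly 2: N_2 − N_1 = 7265 − 60 = 7205.

7205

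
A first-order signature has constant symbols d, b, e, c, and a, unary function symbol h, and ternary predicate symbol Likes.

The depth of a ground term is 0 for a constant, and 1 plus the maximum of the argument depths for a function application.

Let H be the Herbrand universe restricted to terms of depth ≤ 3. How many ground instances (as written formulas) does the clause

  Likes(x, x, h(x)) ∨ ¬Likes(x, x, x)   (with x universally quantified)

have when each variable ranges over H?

20

Ground terms of depth ≤ 3:
  Let N_k = |{terms of depth ≤ k}|. Then N_0 = 5 and N_k = 5 + N_{k-1} for k ≥ 1 (one summand per function symbol, arity giving the exponent).
  N_0 = 5
  N_1 = 5 + 5 = 10
  N_2 = 5 + 10 = 15
  N_3 = 5 + 15 = 20
So there are 20 ground terms available for substitution.
The body mentions the single quantified variable x; since ground terms form a free algebra, no two substitutions collapse to the same formula.
Number of ground instances = 20.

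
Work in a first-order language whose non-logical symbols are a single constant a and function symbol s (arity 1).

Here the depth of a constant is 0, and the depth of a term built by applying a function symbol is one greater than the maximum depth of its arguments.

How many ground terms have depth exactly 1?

Write N_k for the number of ground terms of depth ≤ k. A term of depth ≤ k is either a constant or a function symbol applied to arguments of depth ≤ k−1, so N_k = 1 + N_{k-1}.
N_0 = 1
N_1 = 1 + 1 = 2
Terms of depth exactly 1: N_1 − N_0 = 2 − 1 = 1.

1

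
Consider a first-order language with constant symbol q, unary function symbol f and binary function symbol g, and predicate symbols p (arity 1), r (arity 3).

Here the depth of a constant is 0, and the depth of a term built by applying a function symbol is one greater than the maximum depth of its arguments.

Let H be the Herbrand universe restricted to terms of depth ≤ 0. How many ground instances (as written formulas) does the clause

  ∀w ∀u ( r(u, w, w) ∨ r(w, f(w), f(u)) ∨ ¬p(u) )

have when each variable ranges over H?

Ground terms of depth ≤ 0:
  Let N_k count ground terms of depth at most k. Each non-constant term of depth ≤ k is some function symbol applied to depth-≤(k−1) arguments, giving N_k = 1 + N_{k-1} + N_{k-1}^2.
  N_0 = 1
  Explicitly: q.
So there is exactly 1 ground term available for substitution.
The clause has 2 distinct variables (w, u), each appearing in the body. In the free term algebra distinct substitutions yield syntactically distinct ground instances.
Number of ground instances = 1^2 = 1.

1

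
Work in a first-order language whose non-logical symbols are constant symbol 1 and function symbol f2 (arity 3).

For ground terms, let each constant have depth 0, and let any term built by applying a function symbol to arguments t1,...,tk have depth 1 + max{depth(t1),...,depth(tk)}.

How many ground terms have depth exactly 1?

Count level by level. With function symbols f2/3, the terms of depth ≤ k are the 1 constant together with each function applied to depth-≤(k−1) tuples, so N_k = 1 + N_{k-1}^3.
N_0 = 1
N_1 = 1 + 1^3 = 2
Terms of depth exactly 1: N_1 − N_0 = 2 − 1 = 1.

1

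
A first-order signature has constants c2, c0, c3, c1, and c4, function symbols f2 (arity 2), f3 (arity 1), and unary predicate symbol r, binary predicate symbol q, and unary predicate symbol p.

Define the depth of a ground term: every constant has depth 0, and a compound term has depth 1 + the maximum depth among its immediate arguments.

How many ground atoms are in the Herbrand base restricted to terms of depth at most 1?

First count ground terms of depth ≤ 1.
If N_k denotes the number of depth-≤k ground terms, the 5 constants give N_0 = 5, and each function symbol of arity r contributes N_{k-1}^r new terms at level k: N_k = 5 + N_{k-1}^2 + N_{k-1}.
N_0 = 5
N_1 = 5 + 5^2 + 5 = 35
So |H| = 35.
Ground atoms are formed by filling each argument slot of a predicate with a term from H, so an r-ary predicate gives |H|^r atoms:
  r: 35;  q: 35^2 = 1225;  p: 35
Total ground atoms: 35 + 1225 + 35 = 1295.

1295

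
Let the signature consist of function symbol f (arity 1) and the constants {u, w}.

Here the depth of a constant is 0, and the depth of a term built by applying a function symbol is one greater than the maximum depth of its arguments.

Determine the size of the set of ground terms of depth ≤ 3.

Let N_k = |{terms of depth ≤ k}|. Then N_0 = 2 and N_k = 2 + N_{k-1} for k ≥ 1 (one summand per function symbol, arity giving the exponent).
N_0 = 2
N_1 = 2 + 2 = 4
N_2 = 2 + 4 = 6
N_3 = 2 + 6 = 8

8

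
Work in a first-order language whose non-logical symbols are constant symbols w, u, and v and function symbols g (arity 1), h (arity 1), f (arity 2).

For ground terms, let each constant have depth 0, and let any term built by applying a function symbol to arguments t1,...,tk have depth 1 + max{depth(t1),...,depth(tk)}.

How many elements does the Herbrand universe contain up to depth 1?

If N_k denotes the number of depth-≤k ground terms, the 3 constants give N_0 = 3, and each function symbol of arity r contributes N_{k-1}^r new terms at level k: N_k = 3 + N_{k-1} + N_{k-1} + N_{k-1}^2.
N_0 = 3
N_1 = 3 + 3 + 3 + 3^2 = 18

18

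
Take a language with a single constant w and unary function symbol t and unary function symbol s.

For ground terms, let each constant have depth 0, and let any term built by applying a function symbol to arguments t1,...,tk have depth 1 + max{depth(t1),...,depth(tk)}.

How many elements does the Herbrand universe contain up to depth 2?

7

If N_k denotes the number of depth-≤k ground terms, the 1 constant gives N_0 = 1, and each function symbol of arity r contributes N_{k-1}^r new terms at level k: N_k = 1 + N_{k-1} + N_{k-1}.
N_0 = 1
N_1 = 1 + 1 + 1 = 3
N_2 = 1 + 3 + 3 = 7
Explicitly: w, t(w), t(t(w)), t(s(w)), s(w), s(t(w)), s(s(w)).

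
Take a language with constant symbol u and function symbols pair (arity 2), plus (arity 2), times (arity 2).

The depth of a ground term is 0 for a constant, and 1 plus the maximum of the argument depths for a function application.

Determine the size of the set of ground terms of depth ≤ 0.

Let N_k = |{terms of depth ≤ k}|. Then N_0 = 1 and N_k = 1 + N_{k-1}^2 + N_{k-1}^2 + N_{k-1}^2 for k ≥ 1 (one summand per function symbol, arity giving the exponent).
N_0 = 1
Explicitly: u.

1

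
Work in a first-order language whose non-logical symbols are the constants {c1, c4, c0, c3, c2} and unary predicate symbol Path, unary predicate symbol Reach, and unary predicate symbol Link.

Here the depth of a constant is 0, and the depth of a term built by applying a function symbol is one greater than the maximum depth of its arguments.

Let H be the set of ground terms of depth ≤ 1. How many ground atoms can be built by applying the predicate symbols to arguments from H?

First count ground terms of depth ≤ 1.
With no function symbols every ground term is a constant, so there are exactly 5 ground terms at every depth bound.
N_0 = 5
N_1 = 5
Explicitly: c1, c4, c0, c3, c2.
So |H| = 5.
A ground atom is a predicate applied to a tuple of terms from H, so the count is the sum over predicates of |H|^arity:
  Path: 5;  Reach: 5;  Link: 5
Total ground atoms: 5 + 5 + 5 = 15.

15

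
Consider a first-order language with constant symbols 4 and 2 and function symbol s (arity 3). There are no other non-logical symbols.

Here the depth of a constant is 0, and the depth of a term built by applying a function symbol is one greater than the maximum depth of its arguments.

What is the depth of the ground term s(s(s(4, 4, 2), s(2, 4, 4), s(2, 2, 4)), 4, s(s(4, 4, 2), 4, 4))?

3

depth(s(4, 4, 2)) = 1 + max(0, 0, 0) = 1
depth(s(2, 4, 4)) = 1 + max(0, 0, 0) = 1
depth(s(2, 2, 4)) = 1 + max(0, 0, 0) = 1
depth(s(s(4, 4, 2), s(2, 4, 4), s(2, 2, 4))) = 1 + max(1, 1, 1) = 2
depth(s(s(4, 4, 2), 4, 4)) = 1 + max(1, 0, 0) = 2
depth(s(s(s(4, 4, 2), s(2, 4, 4), s(2, 2, 4)), 4, s(s(4, 4, 2), 4, 4))) = 1 + max(2, 0, 2) = 3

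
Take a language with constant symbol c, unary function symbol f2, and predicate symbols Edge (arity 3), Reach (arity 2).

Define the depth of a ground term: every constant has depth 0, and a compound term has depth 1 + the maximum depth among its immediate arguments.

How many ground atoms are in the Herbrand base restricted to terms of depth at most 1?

12

First count ground terms of depth ≤ 1.
Let N_k count ground terms of depth at most k. Each non-constant term of depth ≤ k is some function symbol applied to depth-≤(k−1) arguments, giving N_k = 1 + N_{k-1}.
N_0 = 1
N_1 = 1 + 1 = 2
Explicitly: c, f2(c).
So |H| = 2.
Each predicate of arity r yields |H|^r ground atoms (one per choice of an r-tuple from H):
  Edge: 2^3 = 8;  Reach: 2^2 = 4
Total ground atoms: 8 + 4 = 12.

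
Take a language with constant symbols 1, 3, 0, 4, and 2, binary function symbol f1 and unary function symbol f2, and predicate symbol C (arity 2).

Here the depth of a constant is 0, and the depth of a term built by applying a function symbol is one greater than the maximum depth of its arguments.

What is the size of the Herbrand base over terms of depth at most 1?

First count ground terms of depth ≤ 1.
Let N_k count ground terms of depth at most k. Each non-constant term of depth ≤ k is some function symbol applied to depth-≤(k−1) arguments, giving N_k = 5 + N_{k-1}^2 + N_{k-1}.
N_0 = 5
N_1 = 5 + 5^2 + 5 = 35
So |H| = 35.
A ground atom is a predicate applied to a tuple of terms from H, so the count is the sum over predicates of |H|^arity:
  C: 35^2 = 1225
Total ground atoms: 1225.

1225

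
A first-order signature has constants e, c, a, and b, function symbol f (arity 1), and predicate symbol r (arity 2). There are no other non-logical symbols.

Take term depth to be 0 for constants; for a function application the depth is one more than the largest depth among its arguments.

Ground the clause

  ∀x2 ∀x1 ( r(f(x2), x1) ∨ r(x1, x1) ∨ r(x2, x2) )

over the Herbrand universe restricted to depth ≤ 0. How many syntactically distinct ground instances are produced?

16

Ground terms of depth ≤ 0:
  Let N_k = |{terms of depth ≤ k}|. Then N_0 = 4 and N_k = 4 + N_{k-1} for k ≥ 1 (one summand per function symbol, arity giving the exponent).
  N_0 = 4
So there are 4 ground terms available for substitution.
The body mentions every one of the 2 quantified variables; since ground terms form a free algebra, no two substitutions collapse to the same formula.
Number of ground instances = 4^2 = 16.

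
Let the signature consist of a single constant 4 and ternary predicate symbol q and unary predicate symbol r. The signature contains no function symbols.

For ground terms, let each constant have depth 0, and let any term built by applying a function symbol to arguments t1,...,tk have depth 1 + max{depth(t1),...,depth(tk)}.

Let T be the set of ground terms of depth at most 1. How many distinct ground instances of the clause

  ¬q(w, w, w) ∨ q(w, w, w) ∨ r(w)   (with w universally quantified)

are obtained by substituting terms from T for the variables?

1

Ground terms of depth ≤ 1:
  With no function symbols every ground term is a constant, so there is exactly 1 ground term at every depth bound.
  N_0 = 1
  N_1 = 1
  Explicitly: 4.
So there is exactly 1 ground term available for substitution.
The clause has 1 distinct variable (w), which appears in the body. In the free term algebra distinct substitutions yield syntactically distinct ground instances.
Number of ground instances = 1.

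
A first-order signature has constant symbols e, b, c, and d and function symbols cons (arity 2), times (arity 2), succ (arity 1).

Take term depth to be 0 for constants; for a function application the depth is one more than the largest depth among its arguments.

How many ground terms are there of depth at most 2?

Let N_k count ground terms of depth at most k. Each non-constant term of depth ≤ k is some function symbol applied to depth-≤(k−1) arguments, giving N_k = 4 + N_{k-1}^2 + N_{k-1}^2 + N_{k-1}.
N_0 = 4
N_1 = 4 + 4^2 + 4^2 + 4 = 40
N_2 = 4 + 40^2 + 40^2 + 40 = 3244

3244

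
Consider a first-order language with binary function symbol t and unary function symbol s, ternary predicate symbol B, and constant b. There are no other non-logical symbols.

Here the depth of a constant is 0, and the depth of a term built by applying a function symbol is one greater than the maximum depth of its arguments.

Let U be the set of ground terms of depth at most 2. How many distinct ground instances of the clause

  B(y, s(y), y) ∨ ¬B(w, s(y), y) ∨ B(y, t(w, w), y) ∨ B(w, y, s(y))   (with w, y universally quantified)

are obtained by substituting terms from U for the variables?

169

Ground terms of depth ≤ 2:
  Write N_k for the number of ground terms of depth ≤ k. A term of depth ≤ k is either a constant or a function symbol applied to arguments of depth ≤ k−1, so N_k = 1 + N_{k-1}^2 + N_{k-1}.
  N_0 = 1
  N_1 = 1 + 1^2 + 1 = 3
  N_2 = 1 + 3^2 + 3 = 13
So there are 13 ground terms available for substitution.
There are 2 variables to instantiate (w, y), each occurring in at least one literal, so different choices give different ground instances.
Number of ground instances = 13^2 = 169.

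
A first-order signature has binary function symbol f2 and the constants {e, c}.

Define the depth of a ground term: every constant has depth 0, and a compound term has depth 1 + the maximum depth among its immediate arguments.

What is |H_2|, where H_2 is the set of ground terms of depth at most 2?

38

If N_k denotes the number of depth-≤k ground terms, the 2 constants give N_0 = 2, and each function symbol of arity r contributes N_{k-1}^r new terms at level k: N_k = 2 + N_{k-1}^2.
N_0 = 2
N_1 = 2 + 2^2 = 6
N_2 = 2 + 6^2 = 38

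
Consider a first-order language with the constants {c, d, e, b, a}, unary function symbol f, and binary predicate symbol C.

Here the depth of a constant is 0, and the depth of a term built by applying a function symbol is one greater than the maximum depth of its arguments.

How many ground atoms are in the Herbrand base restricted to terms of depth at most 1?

100

First count ground terms of depth ≤ 1.
Let N_k count ground terms of depth at most k. Each non-constant term of depth ≤ k is some function symbol applied to depth-≤(k−1) arguments, giving N_k = 5 + N_{k-1}.
N_0 = 5
N_1 = 5 + 5 = 10
Explicitly: c, d, e, b, a, f(c), f(d), f(e), f(b), f(a).
So |H| = 10.
For each predicate symbol, the number of ground atoms is |H| raised to its arity; summing:
  C: 10^2 = 100
Total ground atoms: 100.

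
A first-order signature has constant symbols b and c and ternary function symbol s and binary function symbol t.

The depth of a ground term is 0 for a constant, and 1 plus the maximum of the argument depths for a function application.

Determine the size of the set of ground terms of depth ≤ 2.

Let N_k count ground terms of depth at most k. Each non-constant term of depth ≤ k is some function symbol applied to depth-≤(k−1) arguments, giving N_k = 2 + N_{k-1}^3 + N_{k-1}^2.
N_0 = 2
N_1 = 2 + 2^3 + 2^2 = 14
N_2 = 2 + 14^3 + 14^2 = 2942

2942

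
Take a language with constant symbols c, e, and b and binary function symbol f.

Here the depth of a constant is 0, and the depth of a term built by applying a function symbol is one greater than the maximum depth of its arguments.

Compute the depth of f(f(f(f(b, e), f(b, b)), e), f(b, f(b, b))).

4

depth(f(b, e)) = 1 + max(0, 0) = 1
depth(f(b, b)) = 1 + max(0, 0) = 1
depth(f(f(b, e), f(b, b))) = 1 + max(1, 1) = 2
depth(f(f(f(b, e), f(b, b)), e)) = 1 + max(2, 0) = 3
depth(f(b, f(b, b))) = 1 + max(0, 1) = 2
depth(f(f(f(f(b, e), f(b, b)), e), f(b, f(b, b)))) = 1 + max(3, 2) = 4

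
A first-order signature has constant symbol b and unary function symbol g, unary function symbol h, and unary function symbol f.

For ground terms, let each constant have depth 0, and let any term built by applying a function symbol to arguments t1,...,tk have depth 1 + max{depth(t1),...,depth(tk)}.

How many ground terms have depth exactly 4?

Let N_k count ground terms of depth at most k. Each non-constant term of depth ≤ k is some function symbol applied to depth-≤(k−1) arguments, giving N_k = 1 + N_{k-1} + N_{k-1} + N_{k-1}.
N_0 = 1
N_1 = 1 + 1 + 1 + 1 = 4
N_2 = 1 + 4 + 4 + 4 = 13
N_3 = 1 + 13 + 13 + 13 = 40
N_4 = 1 + 40 + 40 + 40 = 121
Terms of depth exactly 4: N_4 − N_3 = 121 − 40 = 81.

81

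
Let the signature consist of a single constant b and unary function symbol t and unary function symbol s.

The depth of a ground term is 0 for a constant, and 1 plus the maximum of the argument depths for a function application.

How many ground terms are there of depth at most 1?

3

If N_k denotes the number of depth-≤k ground terms, the 1 constant gives N_0 = 1, and each function symbol of arity r contributes N_{k-1}^r new terms at level k: N_k = 1 + N_{k-1} + N_{k-1}.
N_0 = 1
N_1 = 1 + 1 + 1 = 3
Explicitly: b, t(b), s(b).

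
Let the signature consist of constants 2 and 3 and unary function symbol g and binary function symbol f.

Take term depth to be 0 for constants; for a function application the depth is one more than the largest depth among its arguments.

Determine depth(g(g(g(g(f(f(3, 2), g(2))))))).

depth(f(3, 2)) = 1 + max(0, 0) = 1
depth(g(2)) = 1 + depth(2) = 1 + 0 = 1
depth(f(f(3, 2), g(2))) = 1 + max(1, 1) = 2
depth(g(f(f(3, 2), g(2)))) = 1 + depth(f(f(3, 2), g(2))) = 1 + 2 = 3
depth(g(g(f(f(3, 2), g(2))))) = 1 + depth(g(f(f(3, 2), g(2)))) = 1 + 3 = 4
depth(g(g(g(f(f(3, 2), g(2)))))) = 1 + depth(g(g(f(f(3, 2), g(2))))) = 1 + 4 = 5
depth(g(g(g(g(f(f(3, 2), g(2))))))) = 1 + depth(g(g(g(f(f(3, 2), g(2)))))) = 1 + 5 = 6

6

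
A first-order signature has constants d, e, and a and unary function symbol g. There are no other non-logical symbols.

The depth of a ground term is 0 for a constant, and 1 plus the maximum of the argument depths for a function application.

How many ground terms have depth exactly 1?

3

If N_k denotes the number of depth-≤k ground terms, the 3 constants give N_0 = 3, and each function symbol of arity r contributes N_{k-1}^r new terms at level k: N_k = 3 + N_{k-1}.
N_0 = 3
N_1 = 3 + 3 = 6
Terms of depth exactly 1: N_1 − N_0 = 6 − 3 = 3.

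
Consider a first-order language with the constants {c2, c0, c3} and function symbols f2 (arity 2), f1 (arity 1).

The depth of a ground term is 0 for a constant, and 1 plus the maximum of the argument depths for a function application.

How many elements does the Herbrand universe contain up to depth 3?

59295

Count level by level. With function symbols f2/2, f1/1, the terms of depth ≤ k are the 3 constants together with each function applied to depth-≤(k−1) tuples, so N_k = 3 + N_{k-1}^2 + N_{k-1}.
N_0 = 3
N_1 = 3 + 3^2 + 3 = 15
N_2 = 3 + 15^2 + 15 = 243
N_3 = 3 + 243^2 + 243 = 59295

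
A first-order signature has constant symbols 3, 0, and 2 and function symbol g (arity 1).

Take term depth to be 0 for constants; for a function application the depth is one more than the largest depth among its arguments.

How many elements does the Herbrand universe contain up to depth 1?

If N_k denotes the number of depth-≤k ground terms, the 3 constants give N_0 = 3, and each function symbol of arity r contributes N_{k-1}^r new terms at level k: N_k = 3 + N_{k-1}.
N_0 = 3
N_1 = 3 + 3 = 6
Explicitly: 3, 0, 2, g(3), g(0), g(2).

6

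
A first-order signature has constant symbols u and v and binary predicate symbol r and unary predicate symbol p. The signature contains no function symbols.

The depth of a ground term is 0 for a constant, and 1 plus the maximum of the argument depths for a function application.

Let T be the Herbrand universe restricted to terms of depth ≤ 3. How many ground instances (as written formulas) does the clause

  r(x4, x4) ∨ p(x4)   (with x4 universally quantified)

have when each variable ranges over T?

Ground terms of depth ≤ 3:
  With no function symbols every ground term is a constant, so there are exactly 2 ground terms at every depth bound.
  N_0 = 2
  N_1 = 2
  N_2 = 2
  N_3 = 2
  Explicitly: u, v.
So there are 2 ground terms available for substitution.
There is 1 variable to instantiate (x4),  occurring in at least one literal, so different choices give different ground instances.
Number of ground instances = 2.

2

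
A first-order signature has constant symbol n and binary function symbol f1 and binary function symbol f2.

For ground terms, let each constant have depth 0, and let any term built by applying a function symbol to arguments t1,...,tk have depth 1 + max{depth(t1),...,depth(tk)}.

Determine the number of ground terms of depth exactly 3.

704

If N_k denotes the number of depth-≤k ground terms, the 1 constant gives N_0 = 1, and each function symbol of arity r contributes N_{k-1}^r new terms at level k: N_k = 1 + N_{k-1}^2 + N_{k-1}^2.
N_0 = 1
N_1 = 1 + 1^2 + 1^2 = 3
N_2 = 1 + 3^2 + 3^2 = 19
N_3 = 1 + 19^2 + 19^2 = 723
Terms of depth exactly 3: N_3 − N_2 = 723 − 19 = 704.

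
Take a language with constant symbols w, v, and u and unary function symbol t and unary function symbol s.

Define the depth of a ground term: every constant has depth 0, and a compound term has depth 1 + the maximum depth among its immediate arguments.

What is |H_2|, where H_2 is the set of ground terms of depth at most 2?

Count level by level. With function symbols t/1, s/1, the terms of depth ≤ k are the 3 constants together with each function applied to depth-≤(k−1) tuples, so N_k = 3 + N_{k-1} + N_{k-1}.
N_0 = 3
N_1 = 3 + 3 + 3 = 9
N_2 = 3 + 9 + 9 = 21

21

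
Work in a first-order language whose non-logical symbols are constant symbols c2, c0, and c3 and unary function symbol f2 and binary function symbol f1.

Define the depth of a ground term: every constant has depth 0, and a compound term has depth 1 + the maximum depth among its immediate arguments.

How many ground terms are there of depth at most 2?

Write N_k for the number of ground terms of depth ≤ k. A term of depth ≤ k is either a constant or a function symbol applied to arguments of depth ≤ k−1, so N_k = 3 + N_{k-1} + N_{k-1}^2.
N_0 = 3
N_1 = 3 + 3 + 3^2 = 15
N_2 = 3 + 15 + 15^2 = 243

243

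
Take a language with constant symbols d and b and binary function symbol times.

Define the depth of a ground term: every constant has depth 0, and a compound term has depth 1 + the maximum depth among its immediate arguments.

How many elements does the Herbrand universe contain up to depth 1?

6

Let N_k = |{terms of depth ≤ k}|. Then N_0 = 2 and N_k = 2 + N_{k-1}^2 for k ≥ 1 (one summand per function symbol, arity giving the exponent).
N_0 = 2
N_1 = 2 + 2^2 = 6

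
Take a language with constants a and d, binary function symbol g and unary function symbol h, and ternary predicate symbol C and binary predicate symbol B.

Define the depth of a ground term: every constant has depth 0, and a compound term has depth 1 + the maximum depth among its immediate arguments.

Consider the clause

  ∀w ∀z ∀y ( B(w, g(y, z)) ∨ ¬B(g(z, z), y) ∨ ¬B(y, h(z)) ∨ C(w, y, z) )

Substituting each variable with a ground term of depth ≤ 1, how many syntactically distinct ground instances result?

Ground terms of depth ≤ 1:
  Let N_k count ground terms of depth at most k. Each non-constant term of depth ≤ k is some function symbol applied to depth-≤(k−1) arguments, giving N_k = 2 + N_{k-1}^2 + N_{k-1}.
  N_0 = 2
  N_1 = 2 + 2^2 + 2 = 8
  Explicitly: a, d, g(a, a), g(a, d), g(d, a), g(d, d), h(a), h(d).
So there are 8 ground terms available for substitution.
Each of w, z, y ranges independently over the available ground terms, and distinct assignments produce distinct instances.
Number of ground instances = 8^3 = 512.

512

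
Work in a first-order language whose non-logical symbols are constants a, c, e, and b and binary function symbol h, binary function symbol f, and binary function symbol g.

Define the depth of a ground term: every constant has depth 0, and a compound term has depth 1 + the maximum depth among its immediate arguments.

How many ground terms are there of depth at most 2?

8116

If N_k denotes the number of depth-≤k ground terms, the 4 constants give N_0 = 4, and each function symbol of arity r contributes N_{k-1}^r new terms at level k: N_k = 4 + N_{k-1}^2 + N_{k-1}^2 + N_{k-1}^2.
N_0 = 4
N_1 = 4 + 4^2 + 4^2 + 4^2 = 52
N_2 = 4 + 52^2 + 52^2 + 52^2 = 8116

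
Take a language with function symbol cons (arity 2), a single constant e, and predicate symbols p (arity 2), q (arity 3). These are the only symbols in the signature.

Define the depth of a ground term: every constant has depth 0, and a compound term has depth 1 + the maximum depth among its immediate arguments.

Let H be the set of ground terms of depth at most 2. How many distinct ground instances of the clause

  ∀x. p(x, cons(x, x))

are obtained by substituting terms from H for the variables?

Ground terms of depth ≤ 2:
  If N_k denotes the number of depth-≤k ground terms, the 1 constant gives N_0 = 1, and each function symbol of arity r contributes N_{k-1}^r new terms at level k: N_k = 1 + N_{k-1}^2.
  N_0 = 1
  N_1 = 1 + 1^2 = 2
  N_2 = 1 + 2^2 = 5
  Explicitly: e, cons(e, e), cons(e, cons(e, e)), cons(cons(e, e), e), cons(cons(e, e), cons(e, e)).
So there are 5 ground terms available for substitution.
The body mentions the single quantified variable x; since ground terms form a free algebra, no two substitutions collapse to the same formula.
Number of ground instances = 5.

5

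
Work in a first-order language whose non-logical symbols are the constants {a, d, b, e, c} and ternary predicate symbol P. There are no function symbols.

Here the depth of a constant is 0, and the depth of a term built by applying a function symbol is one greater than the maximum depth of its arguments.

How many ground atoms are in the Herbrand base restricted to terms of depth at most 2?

125

First count ground terms of depth ≤ 2.
With no function symbols every ground term is a constant, so there are exactly 5 ground terms at every depth bound.
N_0 = 5
N_1 = 5
N_2 = 5
Explicitly: a, d, b, e, c.
So |H| = 5.
A ground atom is a predicate applied to a tuple of terms from H, so the count is the sum over predicates of |H|^arity:
  P: 5^3 = 125
Total ground atoms: 125.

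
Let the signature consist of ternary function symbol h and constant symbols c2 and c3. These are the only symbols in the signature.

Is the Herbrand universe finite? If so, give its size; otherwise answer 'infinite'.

infinite

The signature has at least one function symbol (h, arity 3) and at least one constant (c2).
Iterating h gives infinitely many distinct ground terms: c2, h(c2, c2, c2), h(h(c2, c2, c2), h(c2, c2, c2), h(c2, c2, c2)), ...
So the Herbrand universe is infinite.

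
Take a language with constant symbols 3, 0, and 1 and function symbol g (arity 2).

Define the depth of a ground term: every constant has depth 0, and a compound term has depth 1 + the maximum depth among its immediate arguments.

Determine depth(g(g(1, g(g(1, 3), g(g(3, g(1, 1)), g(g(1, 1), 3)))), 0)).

6

depth(g(1, 3)) = 1 + max(0, 0) = 1
depth(g(1, 1)) = 1 + max(0, 0) = 1
depth(g(3, g(1, 1))) = 1 + max(0, 1) = 2
depth(g(g(1, 1), 3)) = 1 + max(1, 0) = 2
depth(g(g(3, g(1, 1)), g(g(1, 1), 3))) = 1 + max(2, 2) = 3
depth(g(g(1, 3), g(g(3, g(1, 1)), g(g(1, 1), 3)))) = 1 + max(1, 3) = 4
depth(g(1, g(g(1, 3), g(g(3, g(1, 1)), g(g(1, 1), 3))))) = 1 + max(0, 4) = 5
depth(g(g(1, g(g(1, 3), g(g(3, g(1, 1)), g(g(1, 1), 3)))), 0)) = 1 + max(5, 0) = 6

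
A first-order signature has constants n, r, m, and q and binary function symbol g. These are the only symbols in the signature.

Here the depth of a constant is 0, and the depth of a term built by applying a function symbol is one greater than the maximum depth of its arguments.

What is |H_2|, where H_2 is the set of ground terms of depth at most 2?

If N_k denotes the number of depth-≤k ground terms, the 4 constants give N_0 = 4, and each function symbol of arity r contributes N_{k-1}^r new terms at level k: N_k = 4 + N_{k-1}^2.
N_0 = 4
N_1 = 4 + 4^2 = 20
N_2 = 4 + 20^2 = 404

404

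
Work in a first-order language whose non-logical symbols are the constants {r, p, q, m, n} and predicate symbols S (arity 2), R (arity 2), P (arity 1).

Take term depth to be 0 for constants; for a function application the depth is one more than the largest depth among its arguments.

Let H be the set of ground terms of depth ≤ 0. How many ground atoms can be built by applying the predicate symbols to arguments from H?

55

First count ground terms of depth ≤ 0.
With no function symbols every ground term is a constant, so there are exactly 5 ground terms at every depth bound.
N_0 = 5
Explicitly: r, p, q, m, n.
So |H| = 5.
A ground atom is a predicate applied to a tuple of terms from H, so the count is the sum over predicates of |H|^arity:
  S: 5^2 = 25;  R: 5^2 = 25;  P: 5
Total ground atoms: 25 + 25 + 5 = 55.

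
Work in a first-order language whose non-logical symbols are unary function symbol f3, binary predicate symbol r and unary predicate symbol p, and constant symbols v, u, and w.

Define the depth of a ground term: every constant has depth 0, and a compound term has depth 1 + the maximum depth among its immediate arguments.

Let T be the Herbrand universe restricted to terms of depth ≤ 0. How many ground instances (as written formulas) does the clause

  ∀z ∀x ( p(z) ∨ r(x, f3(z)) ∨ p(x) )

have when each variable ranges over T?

9

Ground terms of depth ≤ 0:
  Count level by level. With function symbols f3/1, the terms of depth ≤ k are the 3 constants together with each function applied to depth-≤(k−1) tuples, so N_k = 3 + N_{k-1}.
  N_0 = 3
So there are 3 ground terms available for substitution.
There are 2 variables to instantiate (z, x), each occurring in at least one literal, so different choices give different ground instances.
Number of ground instances = 3^2 = 9.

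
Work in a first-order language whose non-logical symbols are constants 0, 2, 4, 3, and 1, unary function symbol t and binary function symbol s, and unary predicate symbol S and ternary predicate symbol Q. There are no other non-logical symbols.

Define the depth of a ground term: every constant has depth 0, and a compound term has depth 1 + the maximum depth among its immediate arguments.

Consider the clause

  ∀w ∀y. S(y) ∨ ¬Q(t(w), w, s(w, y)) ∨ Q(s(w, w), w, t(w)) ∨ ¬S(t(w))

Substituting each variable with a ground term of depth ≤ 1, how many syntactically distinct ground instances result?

1225

Ground terms of depth ≤ 1:
  Let N_k count ground terms of depth at most k. Each non-constant term of depth ≤ k is some function symbol applied to depth-≤(k−1) arguments, giving N_k = 5 + N_{k-1} + N_{k-1}^2.
  N_0 = 5
  N_1 = 5 + 5 + 5^2 = 35
So there are 35 ground terms available for substitution.
The clause has 2 distinct variables (w, y), each appearing in the body. In the free term algebra distinct substitutions yield syntactically distinct ground instances.
Number of ground instances = 35^2 = 1225.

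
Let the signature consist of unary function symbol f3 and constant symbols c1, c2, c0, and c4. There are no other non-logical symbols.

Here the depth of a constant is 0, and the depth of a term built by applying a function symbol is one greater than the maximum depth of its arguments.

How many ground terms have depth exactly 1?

4

Write N_k for the number of ground terms of depth ≤ k. A term of depth ≤ k is either a constant or a function symbol applied to arguments of depth ≤ k−1, so N_k = 4 + N_{k-1}.
N_0 = 4
N_1 = 4 + 4 = 8
Terms of depth exactly 1: N_1 − N_0 = 8 − 4 = 4.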